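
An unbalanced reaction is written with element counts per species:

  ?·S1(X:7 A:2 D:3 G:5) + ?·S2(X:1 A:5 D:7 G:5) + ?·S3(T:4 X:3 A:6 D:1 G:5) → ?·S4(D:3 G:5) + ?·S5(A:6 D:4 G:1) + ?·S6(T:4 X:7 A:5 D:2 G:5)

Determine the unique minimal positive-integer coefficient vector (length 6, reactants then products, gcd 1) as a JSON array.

T: 1·0+5·0+3·4 = 12 | 5·0+5·0+3·4 = 12
X: 1·7+5·1+3·3 = 21 | 5·0+5·0+3·7 = 21
A: 1·2+5·5+3·6 = 45 | 5·0+5·6+3·5 = 45
D: 1·3+5·7+3·1 = 41 | 5·3+5·4+3·2 = 41
G: 1·5+5·5+3·5 = 45 | 5·5+5·1+3·5 = 45
gcd(1,5,3,5,5,3) = 1

Coefficients: [1, 5, 3, 5, 5, 3]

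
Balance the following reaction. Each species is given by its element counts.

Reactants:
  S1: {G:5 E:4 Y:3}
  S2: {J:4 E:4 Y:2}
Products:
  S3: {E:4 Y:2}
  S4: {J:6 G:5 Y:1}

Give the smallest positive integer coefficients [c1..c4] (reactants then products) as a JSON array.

J: 2·0+3·4 = 12 | 5·0+2·6 = 12
G: 2·5+3·0 = 10 | 5·0+2·5 = 10
E: 2·4+3·4 = 20 | 5·4+2·0 = 20
Y: 2·3+3·2 = 12 | 5·2+2·1 = 12
gcd(2,3,5,2) = 1

Coefficients: [2, 3, 5, 2]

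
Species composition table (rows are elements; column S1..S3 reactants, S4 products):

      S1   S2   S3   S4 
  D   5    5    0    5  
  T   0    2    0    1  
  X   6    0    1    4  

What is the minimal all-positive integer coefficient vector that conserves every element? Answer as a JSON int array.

D: 1·5+1·5+2·0 = 10 | 2·5 = 10
T: 1·0+1·2+2·0 = 2 | 2·1 = 2
X: 1·6+1·0+2·1 = 8 | 2·4 = 8
gcd(1,1,2,2) = 1

Coefficients: [1, 1, 2, 2]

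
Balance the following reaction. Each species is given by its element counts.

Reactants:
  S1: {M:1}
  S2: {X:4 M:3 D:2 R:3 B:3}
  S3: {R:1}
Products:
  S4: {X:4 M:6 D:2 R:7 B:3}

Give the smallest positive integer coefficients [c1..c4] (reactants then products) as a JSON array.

X: 3·0+1·4+4·0 = 4 | 1·4 = 4
M: 3·1+1·3+4·0 = 6 | 1·6 = 6
D: 3·0+1·2+4·0 = 2 | 1·2 = 2
R: 3·0+1·3+4·1 = 7 | 1·7 = 7
B: 3·0+1·3+4·0 = 3 | 1·3 = 3
gcd(3,1,4,1) = 1

Coefficients: [3, 1, 4, 1]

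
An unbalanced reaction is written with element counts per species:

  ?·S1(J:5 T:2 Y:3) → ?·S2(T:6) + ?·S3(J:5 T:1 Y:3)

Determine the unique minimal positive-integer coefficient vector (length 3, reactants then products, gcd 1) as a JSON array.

Coefficients: [6, 1, 6]

J: 6·5 = 30 | 1·0+6·5 = 30
T: 6·2 = 12 | 1·6+6·1 = 12
Y: 6·3 = 18 | 1·0+6·3 = 18
gcd(6,1,6) = 1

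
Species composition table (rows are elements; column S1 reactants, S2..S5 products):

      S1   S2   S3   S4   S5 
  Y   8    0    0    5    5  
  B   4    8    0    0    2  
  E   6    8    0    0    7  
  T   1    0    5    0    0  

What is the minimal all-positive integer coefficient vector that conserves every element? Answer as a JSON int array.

Y: 5·8 = 40 | 2·0+1·0+6·5+2·5 = 40
B: 5·4 = 20 | 2·8+1·0+6·0+2·2 = 20
E: 5·6 = 30 | 2·8+1·0+6·0+2·7 = 30
T: 5·1 = 5 | 2·0+1·5+6·0+2·0 = 5
gcd(5,2,1,6,2) = 1

Coefficients: [5, 2, 1, 6, 2]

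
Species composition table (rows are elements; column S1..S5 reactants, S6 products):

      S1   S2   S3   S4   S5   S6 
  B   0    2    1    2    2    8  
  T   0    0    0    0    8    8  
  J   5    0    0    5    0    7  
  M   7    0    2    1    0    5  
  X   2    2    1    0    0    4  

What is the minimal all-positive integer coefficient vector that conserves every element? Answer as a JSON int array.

B: 1·0+6·2+6·1+6·2+5·2 = 40 | 5·8 = 40
T: 1·0+6·0+6·0+6·0+5·8 = 40 | 5·8 = 40
J: 1·5+6·0+6·0+6·5+5·0 = 35 | 5·7 = 35
M: 1·7+6·0+6·2+6·1+5·0 = 25 | 5·5 = 25
X: 1·2+6·2+6·1+6·0+5·0 = 20 | 5·4 = 20
gcd(1,6,6,6,5,5) = 1

Coefficients: [1, 6, 6, 6, 5, 5]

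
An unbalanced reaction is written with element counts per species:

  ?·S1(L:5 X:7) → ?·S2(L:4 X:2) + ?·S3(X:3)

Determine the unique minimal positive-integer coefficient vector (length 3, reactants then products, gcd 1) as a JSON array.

L: 4·5 = 20 | 5·4+6·0 = 20
X: 4·7 = 28 | 5·2+6·3 = 28
gcd(4,5,6) = 1

Coefficients: [4, 5, 6]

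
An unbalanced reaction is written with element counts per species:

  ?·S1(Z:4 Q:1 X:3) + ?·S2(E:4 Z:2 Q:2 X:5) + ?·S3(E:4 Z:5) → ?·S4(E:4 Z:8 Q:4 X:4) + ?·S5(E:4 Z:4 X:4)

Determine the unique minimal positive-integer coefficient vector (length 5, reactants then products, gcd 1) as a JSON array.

E: 4·0+4·4+4·4 = 32 | 3·4+5·4 = 32
Z: 4·4+4·2+4·5 = 44 | 3·8+5·4 = 44
Q: 4·1+4·2+4·0 = 12 | 3·4+5·0 = 12
X: 4·3+4·5+4·0 = 32 | 3·4+5·4 = 32
gcd(4,4,4,3,5) = 1

Coefficients: [4, 4, 4, 3, 5]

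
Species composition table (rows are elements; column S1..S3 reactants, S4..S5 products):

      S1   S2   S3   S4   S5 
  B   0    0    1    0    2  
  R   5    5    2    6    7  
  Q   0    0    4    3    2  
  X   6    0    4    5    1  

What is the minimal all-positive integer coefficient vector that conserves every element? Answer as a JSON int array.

B: 1·0+5·0+4·1 = 4 | 4·0+2·2 = 4
R: 1·5+5·5+4·2 = 38 | 4·6+2·7 = 38
Q: 1·0+5·0+4·4 = 16 | 4·3+2·2 = 16
X: 1·6+5·0+4·4 = 22 | 4·5+2·1 = 22
gcd(1,5,4,4,2) = 1

Coefficients: [1, 5, 4, 4, 2]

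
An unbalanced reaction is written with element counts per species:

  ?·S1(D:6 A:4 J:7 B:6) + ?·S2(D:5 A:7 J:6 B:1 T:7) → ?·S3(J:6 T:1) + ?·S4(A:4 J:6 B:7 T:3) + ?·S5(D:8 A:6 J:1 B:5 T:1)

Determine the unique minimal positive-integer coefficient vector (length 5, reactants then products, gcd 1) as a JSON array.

D: 5·6+2·5 = 40 | 6·0+1·0+5·8 = 40
A: 5·4+2·7 = 34 | 6·0+1·4+5·6 = 34
J: 5·7+2·6 = 47 | 6·6+1·6+5·1 = 47
B: 5·6+2·1 = 32 | 6·0+1·7+5·5 = 32
T: 5·0+2·7 = 14 | 6·1+1·3+5·1 = 14
gcd(5,2,6,1,5) = 1

Coefficients: [5, 2, 6, 1, 5]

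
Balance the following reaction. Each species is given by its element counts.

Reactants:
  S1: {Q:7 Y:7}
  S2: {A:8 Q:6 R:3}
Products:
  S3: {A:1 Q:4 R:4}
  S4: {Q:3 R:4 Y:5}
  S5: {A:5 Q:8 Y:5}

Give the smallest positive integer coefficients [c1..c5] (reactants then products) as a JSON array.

Coefficients: [5, 4, 2, 1, 6]

A: 5·0+4·8 = 32 | 2·1+1·0+6·5 = 32
Q: 5·7+4·6 = 59 | 2·4+1·3+6·8 = 59
R: 5·0+4·3 = 12 | 2·4+1·4+6·0 = 12
Y: 5·7+4·0 = 35 | 2·0+1·5+6·5 = 35
gcd(5,4,2,1,6) = 1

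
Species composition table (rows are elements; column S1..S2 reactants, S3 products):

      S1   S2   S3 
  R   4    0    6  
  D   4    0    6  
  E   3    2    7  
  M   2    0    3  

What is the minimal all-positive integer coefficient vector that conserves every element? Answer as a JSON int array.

Coefficients: [6, 5, 4]

R: 6·4+5·0 = 24 | 4·6 = 24
D: 6·4+5·0 = 24 | 4·6 = 24
E: 6·3+5·2 = 28 | 4·7 = 28
M: 6·2+5·0 = 12 | 4·3 = 12
gcd(6,5,4) = 1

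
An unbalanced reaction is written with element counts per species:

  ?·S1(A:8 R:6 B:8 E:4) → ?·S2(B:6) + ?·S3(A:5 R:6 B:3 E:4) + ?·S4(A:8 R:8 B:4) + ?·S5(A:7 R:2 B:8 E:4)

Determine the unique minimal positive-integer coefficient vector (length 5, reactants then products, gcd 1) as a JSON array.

Coefficients: [4, 1, 2, 1, 2]

A: 4·8 = 32 | 1·0+2·5+1·8+2·7 = 32
R: 4·6 = 24 | 1·0+2·6+1·8+2·2 = 24
B: 4·8 = 32 | 1·6+2·3+1·4+2·8 = 32
E: 4·4 = 16 | 1·0+2·4+1·0+2·4 = 16
gcd(4,1,2,1,2) = 1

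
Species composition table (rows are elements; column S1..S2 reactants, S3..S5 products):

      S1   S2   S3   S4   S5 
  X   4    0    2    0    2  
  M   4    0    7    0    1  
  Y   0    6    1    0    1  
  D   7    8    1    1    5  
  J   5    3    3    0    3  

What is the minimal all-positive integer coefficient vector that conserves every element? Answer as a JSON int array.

X: 3·4+1·0 = 12 | 1·2+3·0+5·2 = 12
M: 3·4+1·0 = 12 | 1·7+3·0+5·1 = 12
Y: 3·0+1·6 = 6 | 1·1+3·0+5·1 = 6
D: 3·7+1·8 = 29 | 1·1+3·1+5·5 = 29
J: 3·5+1·3 = 18 | 1·3+3·0+5·3 = 18
gcd(3,1,1,3,5) = 1

Coefficients: [3, 1, 1, 3, 5]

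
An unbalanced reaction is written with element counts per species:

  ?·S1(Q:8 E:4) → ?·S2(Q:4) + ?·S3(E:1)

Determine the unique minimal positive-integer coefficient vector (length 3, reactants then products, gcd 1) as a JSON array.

Q: 1·8 = 8 | 2·4+4·0 = 8
E: 1·4 = 4 | 2·0+4·1 = 4
gcd(1,2,4) = 1

Coefficients: [1, 2, 4]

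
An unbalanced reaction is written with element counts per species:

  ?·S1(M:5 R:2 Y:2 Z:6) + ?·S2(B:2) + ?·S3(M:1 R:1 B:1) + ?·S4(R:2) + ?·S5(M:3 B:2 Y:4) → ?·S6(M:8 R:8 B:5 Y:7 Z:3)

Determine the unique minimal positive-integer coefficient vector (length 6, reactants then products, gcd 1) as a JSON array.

Coefficients: [1, 1, 2, 6, 3, 2]

M: 1·5+1·0+2·1+6·0+3·3 = 16 | 2·8 = 16
R: 1·2+1·0+2·1+6·2+3·0 = 16 | 2·8 = 16
B: 1·0+1·2+2·1+6·0+3·2 = 10 | 2·5 = 10
Y: 1·2+1·0+2·0+6·0+3·4 = 14 | 2·7 = 14
Z: 1·6+1·0+2·0+6·0+3·0 = 6 | 2·3 = 6
gcd(1,1,2,6,3,2) = 1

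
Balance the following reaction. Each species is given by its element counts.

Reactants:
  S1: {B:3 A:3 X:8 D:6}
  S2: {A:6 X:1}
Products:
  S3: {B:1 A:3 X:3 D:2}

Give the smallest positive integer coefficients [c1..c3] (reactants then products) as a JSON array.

Coefficients: [1, 1, 3]

B: 1·3+1·0 = 3 | 3·1 = 3
A: 1·3+1·6 = 9 | 3·3 = 9
X: 1·8+1·1 = 9 | 3·3 = 9
D: 1·6+1·0 = 6 | 3·2 = 6
gcd(1,1,3) = 1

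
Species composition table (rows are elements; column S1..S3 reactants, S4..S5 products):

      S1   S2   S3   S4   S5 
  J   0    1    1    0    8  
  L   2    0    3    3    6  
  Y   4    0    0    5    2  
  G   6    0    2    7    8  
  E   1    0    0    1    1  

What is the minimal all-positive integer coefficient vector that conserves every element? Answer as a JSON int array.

J: 3·0+6·1+2·1 = 8 | 2·0+1·8 = 8
L: 3·2+6·0+2·3 = 12 | 2·3+1·6 = 12
Y: 3·4+6·0+2·0 = 12 | 2·5+1·2 = 12
G: 3·6+6·0+2·2 = 22 | 2·7+1·8 = 22
E: 3·1+6·0+2·0 = 3 | 2·1+1·1 = 3
gcd(3,6,2,2,1) = 1

Coefficients: [3, 6, 2, 2, 1]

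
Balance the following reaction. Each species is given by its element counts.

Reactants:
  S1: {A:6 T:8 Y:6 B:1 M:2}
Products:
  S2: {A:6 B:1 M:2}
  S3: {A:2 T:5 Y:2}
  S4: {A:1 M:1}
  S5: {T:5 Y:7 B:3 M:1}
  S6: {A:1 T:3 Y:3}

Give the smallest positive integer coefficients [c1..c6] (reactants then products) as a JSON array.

A: 5·6 = 30 | 2·6+4·2+5·1+1·0+5·1 = 30
T: 5·8 = 40 | 2·0+4·5+5·0+1·5+5·3 = 40
Y: 5·6 = 30 | 2·0+4·2+5·0+1·7+5·3 = 30
B: 5·1 = 5 | 2·1+4·0+5·0+1·3+5·0 = 5
M: 5·2 = 10 | 2·2+4·0+5·1+1·1+5·0 = 10
gcd(5,2,4,5,1,5) = 1

Coefficients: [5, 2, 4, 5, 1, 5]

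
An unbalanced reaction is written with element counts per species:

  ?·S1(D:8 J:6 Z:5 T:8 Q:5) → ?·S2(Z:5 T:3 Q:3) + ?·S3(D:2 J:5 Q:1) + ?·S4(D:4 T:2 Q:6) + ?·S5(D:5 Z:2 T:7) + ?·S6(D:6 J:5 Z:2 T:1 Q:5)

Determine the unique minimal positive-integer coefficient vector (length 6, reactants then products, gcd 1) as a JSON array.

Coefficients: [5, 3, 5, 1, 4, 1]

D: 5·8 = 40 | 3·0+5·2+1·4+4·5+1·6 = 40
J: 5·6 = 30 | 3·0+5·5+1·0+4·0+1·5 = 30
Z: 5·5 = 25 | 3·5+5·0+1·0+4·2+1·2 = 25
T: 5·8 = 40 | 3·3+5·0+1·2+4·7+1·1 = 40
Q: 5·5 = 25 | 3·3+5·1+1·6+4·0+1·5 = 25
gcd(5,3,5,1,4,1) = 1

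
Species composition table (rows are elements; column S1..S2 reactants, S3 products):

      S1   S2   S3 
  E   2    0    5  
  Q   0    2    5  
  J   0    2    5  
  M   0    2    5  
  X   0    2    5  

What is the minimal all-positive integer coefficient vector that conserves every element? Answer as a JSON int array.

Coefficients: [5, 5, 2]

E: 5·2+5·0 = 10 | 2·5 = 10
Q: 5·0+5·2 = 10 | 2·5 = 10
J: 5·0+5·2 = 10 | 2·5 = 10
M: 5·0+5·2 = 10 | 2·5 = 10
X: 5·0+5·2 = 10 | 2·5 = 10
gcd(5,5,2) = 1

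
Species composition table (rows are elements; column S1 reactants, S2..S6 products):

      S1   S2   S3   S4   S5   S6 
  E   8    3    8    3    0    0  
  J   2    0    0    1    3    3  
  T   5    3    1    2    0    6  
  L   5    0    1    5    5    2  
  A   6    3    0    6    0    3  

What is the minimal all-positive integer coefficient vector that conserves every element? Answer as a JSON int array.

Coefficients: [6, 5, 3, 3, 2, 1]

E: 6·8 = 48 | 5·3+3·8+3·3+2·0+1·0 = 48
J: 6·2 = 12 | 5·0+3·0+3·1+2·3+1·3 = 12
T: 6·5 = 30 | 5·3+3·1+3·2+2·0+1·6 = 30
L: 6·5 = 30 | 5·0+3·1+3·5+2·5+1·2 = 30
A: 6·6 = 36 | 5·3+3·0+3·6+2·0+1·3 = 36
gcd(6,5,3,3,2,1) = 1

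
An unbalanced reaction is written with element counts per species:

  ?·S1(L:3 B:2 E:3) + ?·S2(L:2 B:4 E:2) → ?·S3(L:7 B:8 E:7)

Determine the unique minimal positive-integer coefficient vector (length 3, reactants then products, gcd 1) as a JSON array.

Coefficients: [6, 5, 4]

L: 6·3+5·2 = 28 | 4·7 = 28
B: 6·2+5·4 = 32 | 4·8 = 32
E: 6·3+5·2 = 28 | 4·7 = 28
gcd(6,5,4) = 1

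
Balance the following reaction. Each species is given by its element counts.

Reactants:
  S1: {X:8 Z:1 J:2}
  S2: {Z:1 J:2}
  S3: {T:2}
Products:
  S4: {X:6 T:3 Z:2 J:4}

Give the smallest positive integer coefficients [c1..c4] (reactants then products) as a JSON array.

Coefficients: [3, 5, 6, 4]

X: 3·8+5·0+6·0 = 24 | 4·6 = 24
T: 3·0+5·0+6·2 = 12 | 4·3 = 12
Z: 3·1+5·1+6·0 = 8 | 4·2 = 8
J: 3·2+5·2+6·0 = 16 | 4·4 = 16
gcd(3,5,6,4) = 1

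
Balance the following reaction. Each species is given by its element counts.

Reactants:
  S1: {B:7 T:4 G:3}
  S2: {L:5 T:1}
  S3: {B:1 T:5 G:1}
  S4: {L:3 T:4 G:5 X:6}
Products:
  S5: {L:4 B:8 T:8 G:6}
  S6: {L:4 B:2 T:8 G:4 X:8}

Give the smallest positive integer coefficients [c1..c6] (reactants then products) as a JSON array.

L: 6·0+4·5+4·0+4·3 = 32 | 5·4+3·4 = 32
B: 6·7+4·0+4·1+4·0 = 46 | 5·8+3·2 = 46
T: 6·4+4·1+4·5+4·4 = 64 | 5·8+3·8 = 64
G: 6·3+4·0+4·1+4·5 = 42 | 5·6+3·4 = 42
X: 6·0+4·0+4·0+4·6 = 24 | 5·0+3·8 = 24
gcd(6,4,4,4,5,3) = 1

Coefficients: [6, 4, 4, 4, 5, 3]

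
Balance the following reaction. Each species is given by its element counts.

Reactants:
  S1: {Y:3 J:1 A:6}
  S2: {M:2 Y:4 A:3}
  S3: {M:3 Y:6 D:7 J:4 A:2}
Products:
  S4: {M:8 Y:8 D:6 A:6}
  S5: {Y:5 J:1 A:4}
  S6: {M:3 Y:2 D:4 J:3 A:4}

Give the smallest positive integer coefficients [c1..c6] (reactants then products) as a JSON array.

M: 3·0+4·2+2·3 = 14 | 1·8+5·0+2·3 = 14
Y: 3·3+4·4+2·6 = 37 | 1·8+5·5+2·2 = 37
D: 3·0+4·0+2·7 = 14 | 1·6+5·0+2·4 = 14
J: 3·1+4·0+2·4 = 11 | 1·0+5·1+2·3 = 11
A: 3·6+4·3+2·2 = 34 | 1·6+5·4+2·4 = 34
gcd(3,4,2,1,5,2) = 1

Coefficients: [3, 4, 2, 1, 5, 2]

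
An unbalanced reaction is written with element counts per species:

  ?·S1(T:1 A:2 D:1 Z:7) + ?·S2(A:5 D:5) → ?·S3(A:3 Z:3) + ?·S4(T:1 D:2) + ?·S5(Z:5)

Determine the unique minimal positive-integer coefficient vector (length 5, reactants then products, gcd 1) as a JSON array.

T: 5·1+1·0 = 5 | 5·0+5·1+4·0 = 5
A: 5·2+1·5 = 15 | 5·3+5·0+4·0 = 15
D: 5·1+1·5 = 10 | 5·0+5·2+4·0 = 10
Z: 5·7+1·0 = 35 | 5·3+5·0+4·5 = 35
gcd(5,1,5,5,4) = 1

Coefficients: [5, 1, 5, 5, 4]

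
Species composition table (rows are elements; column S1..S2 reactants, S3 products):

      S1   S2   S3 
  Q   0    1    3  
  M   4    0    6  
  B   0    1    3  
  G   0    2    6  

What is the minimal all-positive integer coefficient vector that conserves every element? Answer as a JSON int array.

Q: 3·0+6·1 = 6 | 2·3 = 6
M: 3·4+6·0 = 12 | 2·6 = 12
B: 3·0+6·1 = 6 | 2·3 = 6
G: 3·0+6·2 = 12 | 2·6 = 12
gcd(3,6,2) = 1

Coefficients: [3, 6, 2]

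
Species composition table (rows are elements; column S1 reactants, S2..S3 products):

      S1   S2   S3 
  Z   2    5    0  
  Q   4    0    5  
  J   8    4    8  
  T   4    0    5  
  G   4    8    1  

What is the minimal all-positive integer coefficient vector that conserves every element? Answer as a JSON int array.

Coefficients: [5, 2, 4]

Z: 5·2 = 10 | 2·5+4·0 = 10
Q: 5·4 = 20 | 2·0+4·5 = 20
J: 5·8 = 40 | 2·4+4·8 = 40
T: 5·4 = 20 | 2·0+4·5 = 20
G: 5·4 = 20 | 2·8+4·1 = 20
gcd(5,2,4) = 1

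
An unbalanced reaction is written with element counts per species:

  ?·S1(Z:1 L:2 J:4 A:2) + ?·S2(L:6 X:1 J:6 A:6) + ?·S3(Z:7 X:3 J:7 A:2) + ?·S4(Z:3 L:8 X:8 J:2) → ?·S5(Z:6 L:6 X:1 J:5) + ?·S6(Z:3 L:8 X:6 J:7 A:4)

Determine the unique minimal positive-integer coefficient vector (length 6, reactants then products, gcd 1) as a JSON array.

Z: 5·1+2·0+1·7+4·3 = 24 | 1·6+6·3 = 24
L: 5·2+2·6+1·0+4·8 = 54 | 1·6+6·8 = 54
X: 5·0+2·1+1·3+4·8 = 37 | 1·1+6·6 = 37
J: 5·4+2·6+1·7+4·2 = 47 | 1·5+6·7 = 47
A: 5·2+2·6+1·2+4·0 = 24 | 1·0+6·4 = 24
gcd(5,2,1,4,1,6) = 1

Coefficients: [5, 2, 1, 4, 1, 6]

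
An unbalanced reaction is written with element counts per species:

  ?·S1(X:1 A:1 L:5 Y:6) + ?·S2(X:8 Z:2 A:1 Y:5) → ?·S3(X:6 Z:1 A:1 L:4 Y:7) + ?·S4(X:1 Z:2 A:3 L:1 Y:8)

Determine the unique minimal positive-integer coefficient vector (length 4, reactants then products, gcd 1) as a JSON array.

Coefficients: [5, 4, 6, 1]

X: 5·1+4·8 = 37 | 6·6+1·1 = 37
Z: 5·0+4·2 = 8 | 6·1+1·2 = 8
A: 5·1+4·1 = 9 | 6·1+1·3 = 9
L: 5·5+4·0 = 25 | 6·4+1·1 = 25
Y: 5·6+4·5 = 50 | 6·7+1·8 = 50
gcd(5,4,6,1) = 1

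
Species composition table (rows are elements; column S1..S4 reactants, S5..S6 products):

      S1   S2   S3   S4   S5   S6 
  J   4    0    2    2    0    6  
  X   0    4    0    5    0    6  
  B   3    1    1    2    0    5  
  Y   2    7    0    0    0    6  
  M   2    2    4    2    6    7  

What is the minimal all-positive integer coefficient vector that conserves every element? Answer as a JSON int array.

J: 4·4+4·0+6·2+4·2 = 36 | 1·0+6·6 = 36
X: 4·0+4·4+6·0+4·5 = 36 | 1·0+6·6 = 36
B: 4·3+4·1+6·1+4·2 = 30 | 1·0+6·5 = 30
Y: 4·2+4·7+6·0+4·0 = 36 | 1·0+6·6 = 36
M: 4·2+4·2+6·4+4·2 = 48 | 1·6+6·7 = 48
gcd(4,4,6,4,1,6) = 1

Coefficients: [4, 4, 6, 4, 1, 6]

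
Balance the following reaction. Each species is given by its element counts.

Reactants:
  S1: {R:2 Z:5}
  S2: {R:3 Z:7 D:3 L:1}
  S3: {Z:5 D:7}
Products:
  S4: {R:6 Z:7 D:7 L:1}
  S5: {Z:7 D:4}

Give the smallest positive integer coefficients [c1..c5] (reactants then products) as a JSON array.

Coefficients: [3, 2, 4, 2, 5]

R: 3·2+2·3+4·0 = 12 | 2·6+5·0 = 12
Z: 3·5+2·7+4·5 = 49 | 2·7+5·7 = 49
D: 3·0+2·3+4·7 = 34 | 2·7+5·4 = 34
L: 3·0+2·1+4·0 = 2 | 2·1+5·0 = 2
gcd(3,2,4,2,5) = 1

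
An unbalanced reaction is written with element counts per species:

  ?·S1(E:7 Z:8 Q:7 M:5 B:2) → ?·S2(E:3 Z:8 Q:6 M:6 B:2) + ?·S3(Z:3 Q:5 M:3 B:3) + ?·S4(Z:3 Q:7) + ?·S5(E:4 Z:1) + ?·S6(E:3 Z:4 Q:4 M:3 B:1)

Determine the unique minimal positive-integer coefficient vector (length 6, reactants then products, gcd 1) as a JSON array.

Coefficients: [6, 3, 1, 1, 6, 3]

E: 6·7 = 42 | 3·3+1·0+1·0+6·4+3·3 = 42
Z: 6·8 = 48 | 3·8+1·3+1·3+6·1+3·4 = 48
Q: 6·7 = 42 | 3·6+1·5+1·7+6·0+3·4 = 42
M: 6·5 = 30 | 3·6+1·3+1·0+6·0+3·3 = 30
B: 6·2 = 12 | 3·2+1·3+1·0+6·0+3·1 = 12
gcd(6,3,1,1,6,3) = 1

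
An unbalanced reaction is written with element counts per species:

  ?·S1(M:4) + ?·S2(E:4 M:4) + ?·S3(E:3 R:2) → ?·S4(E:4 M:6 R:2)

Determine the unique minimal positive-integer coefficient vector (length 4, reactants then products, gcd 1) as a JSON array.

Coefficients: [5, 1, 4, 4]

E: 5·0+1·4+4·3 = 16 | 4·4 = 16
M: 5·4+1·4+4·0 = 24 | 4·6 = 24
R: 5·0+1·0+4·2 = 8 | 4·2 = 8
gcd(5,1,4,4) = 1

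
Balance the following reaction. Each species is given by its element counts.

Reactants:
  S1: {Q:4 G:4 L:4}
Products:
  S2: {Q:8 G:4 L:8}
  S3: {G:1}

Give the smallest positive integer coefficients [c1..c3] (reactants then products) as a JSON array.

Q: 2·4 = 8 | 1·8+4·0 = 8
G: 2·4 = 8 | 1·4+4·1 = 8
L: 2·4 = 8 | 1·8+4·0 = 8
gcd(2,1,4) = 1

Coefficients: [2, 1, 4]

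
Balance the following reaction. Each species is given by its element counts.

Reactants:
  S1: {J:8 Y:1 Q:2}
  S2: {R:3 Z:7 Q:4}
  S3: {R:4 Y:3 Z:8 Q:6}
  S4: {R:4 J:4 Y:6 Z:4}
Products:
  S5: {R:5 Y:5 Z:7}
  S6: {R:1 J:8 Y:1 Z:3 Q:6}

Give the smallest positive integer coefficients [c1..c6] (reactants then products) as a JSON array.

Coefficients: [5, 2, 3, 2, 4, 6]

R: 5·0+2·3+3·4+2·4 = 26 | 4·5+6·1 = 26
J: 5·8+2·0+3·0+2·4 = 48 | 4·0+6·8 = 48
Y: 5·1+2·0+3·3+2·6 = 26 | 4·5+6·1 = 26
Z: 5·0+2·7+3·8+2·4 = 46 | 4·7+6·3 = 46
Q: 5·2+2·4+3·6+2·0 = 36 | 4·0+6·6 = 36
gcd(5,2,3,2,4,6) = 1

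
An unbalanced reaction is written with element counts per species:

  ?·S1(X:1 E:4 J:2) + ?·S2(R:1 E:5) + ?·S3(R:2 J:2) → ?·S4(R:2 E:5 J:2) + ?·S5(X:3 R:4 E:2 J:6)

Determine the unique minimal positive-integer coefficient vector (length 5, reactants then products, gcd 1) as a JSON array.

Coefficients: [3, 4, 6, 6, 1]

X: 3·1+4·0+6·0 = 3 | 6·0+1·3 = 3
R: 3·0+4·1+6·2 = 16 | 6·2+1·4 = 16
E: 3·4+4·5+6·0 = 32 | 6·5+1·2 = 32
J: 3·2+4·0+6·2 = 18 | 6·2+1·6 = 18
gcd(3,4,6,6,1) = 1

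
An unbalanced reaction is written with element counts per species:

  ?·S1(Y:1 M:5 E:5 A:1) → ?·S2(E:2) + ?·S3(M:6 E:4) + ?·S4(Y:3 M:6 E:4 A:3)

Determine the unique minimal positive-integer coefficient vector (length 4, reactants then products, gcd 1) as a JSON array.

Coefficients: [6, 5, 3, 2]

Y: 6·1 = 6 | 5·0+3·0+2·3 = 6
M: 6·5 = 30 | 5·0+3·6+2·6 = 30
E: 6·5 = 30 | 5·2+3·4+2·4 = 30
A: 6·1 = 6 | 5·0+3·0+2·3 = 6
gcd(6,5,3,2) = 1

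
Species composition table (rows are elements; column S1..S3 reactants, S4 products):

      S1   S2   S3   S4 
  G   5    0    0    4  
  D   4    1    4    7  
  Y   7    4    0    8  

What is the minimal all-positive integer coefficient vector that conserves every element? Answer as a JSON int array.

G: 4·5+3·0+4·0 = 20 | 5·4 = 20
D: 4·4+3·1+4·4 = 35 | 5·7 = 35
Y: 4·7+3·4+4·0 = 40 | 5·8 = 40
gcd(4,3,4,5) = 1

Coefficients: [4, 3, 4, 5]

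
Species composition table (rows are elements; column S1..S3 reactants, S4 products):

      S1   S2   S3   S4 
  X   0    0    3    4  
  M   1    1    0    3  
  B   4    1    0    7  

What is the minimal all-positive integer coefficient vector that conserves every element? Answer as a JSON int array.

X: 4·0+5·0+4·3 = 12 | 3·4 = 12
M: 4·1+5·1+4·0 = 9 | 3·3 = 9
B: 4·4+5·1+4·0 = 21 | 3·7 = 21
gcd(4,5,4,3) = 1

Coefficients: [4, 5, 4, 3]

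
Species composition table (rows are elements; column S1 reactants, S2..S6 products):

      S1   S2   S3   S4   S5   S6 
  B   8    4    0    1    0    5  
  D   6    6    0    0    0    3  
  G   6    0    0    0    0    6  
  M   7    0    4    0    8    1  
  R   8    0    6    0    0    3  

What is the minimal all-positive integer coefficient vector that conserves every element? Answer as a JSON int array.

Coefficients: [6, 3, 5, 6, 2, 6]

B: 6·8 = 48 | 3·4+5·0+6·1+2·0+6·5 = 48
D: 6·6 = 36 | 3·6+5·0+6·0+2·0+6·3 = 36
G: 6·6 = 36 | 3·0+5·0+6·0+2·0+6·6 = 36
M: 6·7 = 42 | 3·0+5·4+6·0+2·8+6·1 = 42
R: 6·8 = 48 | 3·0+5·6+6·0+2·0+6·3 = 48
gcd(6,3,5,6,2,6) = 1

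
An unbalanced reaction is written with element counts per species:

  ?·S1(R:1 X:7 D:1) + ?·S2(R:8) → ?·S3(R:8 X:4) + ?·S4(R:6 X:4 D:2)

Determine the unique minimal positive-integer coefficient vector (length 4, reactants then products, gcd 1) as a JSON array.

Coefficients: [4, 6, 5, 2]

R: 4·1+6·8 = 52 | 5·8+2·6 = 52
X: 4·7+6·0 = 28 | 5·4+2·4 = 28
D: 4·1+6·0 = 4 | 5·0+2·2 = 4
gcd(4,6,5,2) = 1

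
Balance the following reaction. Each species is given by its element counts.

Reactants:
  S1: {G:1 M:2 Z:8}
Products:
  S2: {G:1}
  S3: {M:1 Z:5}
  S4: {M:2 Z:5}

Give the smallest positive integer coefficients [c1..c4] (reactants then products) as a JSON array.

G: 5·1 = 5 | 5·1+6·0+2·0 = 5
M: 5·2 = 10 | 5·0+6·1+2·2 = 10
Z: 5·8 = 40 | 5·0+6·5+2·5 = 40
gcd(5,5,6,2) = 1

Coefficients: [5, 5, 6, 2]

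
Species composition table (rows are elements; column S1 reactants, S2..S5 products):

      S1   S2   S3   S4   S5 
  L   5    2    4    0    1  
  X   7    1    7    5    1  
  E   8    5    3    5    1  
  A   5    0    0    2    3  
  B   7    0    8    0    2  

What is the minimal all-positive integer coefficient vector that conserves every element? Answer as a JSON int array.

L: 4·5 = 20 | 3·2+2·4+1·0+6·1 = 20
X: 4·7 = 28 | 3·1+2·7+1·5+6·1 = 28
E: 4·8 = 32 | 3·5+2·3+1·5+6·1 = 32
A: 4·5 = 20 | 3·0+2·0+1·2+6·3 = 20
B: 4·7 = 28 | 3·0+2·8+1·0+6·2 = 28
gcd(4,3,2,1,6) = 1

Coefficients: [4, 3, 2, 1, 6]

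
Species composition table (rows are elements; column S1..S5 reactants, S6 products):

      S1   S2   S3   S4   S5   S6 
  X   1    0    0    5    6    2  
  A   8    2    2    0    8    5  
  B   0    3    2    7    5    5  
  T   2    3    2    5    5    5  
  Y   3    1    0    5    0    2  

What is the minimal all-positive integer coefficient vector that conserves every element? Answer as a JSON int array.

X: 1·1+4·0+3·0+1·5+1·6 = 12 | 6·2 = 12
A: 1·8+4·2+3·2+1·0+1·8 = 30 | 6·5 = 30
B: 1·0+4·3+3·2+1·7+1·5 = 30 | 6·5 = 30
T: 1·2+4·3+3·2+1·5+1·5 = 30 | 6·5 = 30
Y: 1·3+4·1+3·0+1·5+1·0 = 12 | 6·2 = 12
gcd(1,4,3,1,1,6) = 1

Coefficients: [1, 4, 3, 1, 1, 6]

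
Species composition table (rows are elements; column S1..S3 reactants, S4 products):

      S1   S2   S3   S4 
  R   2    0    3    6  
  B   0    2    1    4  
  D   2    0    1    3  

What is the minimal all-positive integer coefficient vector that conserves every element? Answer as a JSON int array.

Coefficients: [3, 5, 6, 4]

R: 3·2+5·0+6·3 = 24 | 4·6 = 24
B: 3·0+5·2+6·1 = 16 | 4·4 = 16
D: 3·2+5·0+6·1 = 12 | 4·3 = 12
gcd(3,5,6,4) = 1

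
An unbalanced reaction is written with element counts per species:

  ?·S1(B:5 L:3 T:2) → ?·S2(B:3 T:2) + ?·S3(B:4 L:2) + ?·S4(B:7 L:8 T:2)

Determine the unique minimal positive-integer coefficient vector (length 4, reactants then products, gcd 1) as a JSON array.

Coefficients: [6, 4, 1, 2]

B: 6·5 = 30 | 4·3+1·4+2·7 = 30
L: 6·3 = 18 | 4·0+1·2+2·8 = 18
T: 6·2 = 12 | 4·2+1·0+2·2 = 12
gcd(6,4,1,2) = 1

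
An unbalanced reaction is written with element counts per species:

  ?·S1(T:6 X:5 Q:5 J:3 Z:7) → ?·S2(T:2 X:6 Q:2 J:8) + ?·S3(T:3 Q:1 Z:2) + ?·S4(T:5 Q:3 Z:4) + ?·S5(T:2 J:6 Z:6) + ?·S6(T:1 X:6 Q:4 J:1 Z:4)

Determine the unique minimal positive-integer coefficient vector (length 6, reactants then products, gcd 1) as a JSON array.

T: 6·6 = 36 | 1·2+6·3+2·5+1·2+4·1 = 36
X: 6·5 = 30 | 1·6+6·0+2·0+1·0+4·6 = 30
Q: 6·5 = 30 | 1·2+6·1+2·3+1·0+4·4 = 30
J: 6·3 = 18 | 1·8+6·0+2·0+1·6+4·1 = 18
Z: 6·7 = 42 | 1·0+6·2+2·4+1·6+4·4 = 42
gcd(6,1,6,2,1,4) = 1

Coefficients: [6, 1, 6, 2, 1, 4]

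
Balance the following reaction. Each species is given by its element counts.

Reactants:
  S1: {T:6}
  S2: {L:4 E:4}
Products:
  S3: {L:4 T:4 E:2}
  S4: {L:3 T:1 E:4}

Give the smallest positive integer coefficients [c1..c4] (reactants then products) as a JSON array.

L: 2·0+5·4 = 20 | 2·4+4·3 = 20
T: 2·6+5·0 = 12 | 2·4+4·1 = 12
E: 2·0+5·4 = 20 | 2·2+4·4 = 20
gcd(2,5,2,4) = 1

Coefficients: [2, 5, 2, 4]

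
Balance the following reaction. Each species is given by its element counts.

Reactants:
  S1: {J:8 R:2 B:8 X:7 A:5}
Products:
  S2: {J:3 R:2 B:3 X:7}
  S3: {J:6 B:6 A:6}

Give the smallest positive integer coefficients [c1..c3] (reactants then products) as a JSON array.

Coefficients: [6, 6, 5]

J: 6·8 = 48 | 6·3+5·6 = 48
R: 6·2 = 12 | 6·2+5·0 = 12
B: 6·8 = 48 | 6·3+5·6 = 48
X: 6·7 = 42 | 6·7+5·0 = 42
A: 6·5 = 30 | 6·0+5·6 = 30
gcd(6,6,5) = 1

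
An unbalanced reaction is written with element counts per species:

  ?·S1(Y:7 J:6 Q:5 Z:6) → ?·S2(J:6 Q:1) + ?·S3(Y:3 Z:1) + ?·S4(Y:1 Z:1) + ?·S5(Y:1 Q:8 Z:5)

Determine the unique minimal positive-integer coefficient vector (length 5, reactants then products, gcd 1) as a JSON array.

Y: 2·7 = 14 | 2·0+3·3+4·1+1·1 = 14
J: 2·6 = 12 | 2·6+3·0+4·0+1·0 = 12
Q: 2·5 = 10 | 2·1+3·0+4·0+1·8 = 10
Z: 2·6 = 12 | 2·0+3·1+4·1+1·5 = 12
gcd(2,2,3,4,1) = 1

Coefficients: [2, 2, 3, 4, 1]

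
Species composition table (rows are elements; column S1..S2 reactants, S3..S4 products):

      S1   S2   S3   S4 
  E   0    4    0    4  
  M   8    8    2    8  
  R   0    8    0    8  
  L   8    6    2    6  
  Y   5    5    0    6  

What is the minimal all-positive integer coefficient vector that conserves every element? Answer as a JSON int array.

Coefficients: [1, 5, 4, 5]

E: 1·0+5·4 = 20 | 4·0+5·4 = 20
M: 1·8+5·8 = 48 | 4·2+5·8 = 48
R: 1·0+5·8 = 40 | 4·0+5·8 = 40
L: 1·8+5·6 = 38 | 4·2+5·6 = 38
Y: 1·5+5·5 = 30 | 4·0+5·6 = 30
gcd(1,5,4,5) = 1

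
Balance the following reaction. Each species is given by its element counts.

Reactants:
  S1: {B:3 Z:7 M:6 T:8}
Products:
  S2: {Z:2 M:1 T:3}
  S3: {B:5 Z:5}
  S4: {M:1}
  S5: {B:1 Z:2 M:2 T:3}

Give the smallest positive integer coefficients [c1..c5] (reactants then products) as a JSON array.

Coefficients: [3, 4, 1, 6, 4]

B: 3·3 = 9 | 4·0+1·5+6·0+4·1 = 9
Z: 3·7 = 21 | 4·2+1·5+6·0+4·2 = 21
M: 3·6 = 18 | 4·1+1·0+6·1+4·2 = 18
T: 3·8 = 24 | 4·3+1·0+6·0+4·3 = 24
gcd(3,4,1,6,4) = 1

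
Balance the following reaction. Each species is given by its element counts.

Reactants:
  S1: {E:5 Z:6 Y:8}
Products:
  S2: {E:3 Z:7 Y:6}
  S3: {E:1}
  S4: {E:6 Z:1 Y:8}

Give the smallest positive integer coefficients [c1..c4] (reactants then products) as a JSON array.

Coefficients: [5, 4, 1, 2]

E: 5·5 = 25 | 4·3+1·1+2·6 = 25
Z: 5·6 = 30 | 4·7+1·0+2·1 = 30
Y: 5·8 = 40 | 4·6+1·0+2·8 = 40
gcd(5,4,1,2) = 1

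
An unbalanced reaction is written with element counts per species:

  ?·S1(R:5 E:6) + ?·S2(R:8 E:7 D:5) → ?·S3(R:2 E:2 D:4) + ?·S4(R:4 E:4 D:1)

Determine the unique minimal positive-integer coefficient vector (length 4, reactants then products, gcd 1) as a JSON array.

Coefficients: [2, 2, 1, 6]

R: 2·5+2·8 = 26 | 1·2+6·4 = 26
E: 2·6+2·7 = 26 | 1·2+6·4 = 26
D: 2·0+2·5 = 10 | 1·4+6·1 = 10
gcd(2,2,1,6) = 1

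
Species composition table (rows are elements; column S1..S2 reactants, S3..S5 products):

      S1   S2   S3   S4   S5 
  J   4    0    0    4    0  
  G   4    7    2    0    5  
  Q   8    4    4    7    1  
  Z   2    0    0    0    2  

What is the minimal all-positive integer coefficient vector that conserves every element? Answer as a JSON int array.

Coefficients: [5, 1, 1, 5, 5]

J: 5·4+1·0 = 20 | 1·0+5·4+5·0 = 20
G: 5·4+1·7 = 27 | 1·2+5·0+5·5 = 27
Q: 5·8+1·4 = 44 | 1·4+5·7+5·1 = 44
Z: 5·2+1·0 = 10 | 1·0+5·0+5·2 = 10
gcd(5,1,1,5,5) = 1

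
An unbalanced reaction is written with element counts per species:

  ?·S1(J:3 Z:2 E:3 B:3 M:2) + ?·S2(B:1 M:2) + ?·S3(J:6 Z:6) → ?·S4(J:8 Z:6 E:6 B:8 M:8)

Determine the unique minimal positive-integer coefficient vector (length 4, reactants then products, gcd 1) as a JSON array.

J: 6·3+6·0+1·6 = 24 | 3·8 = 24
Z: 6·2+6·0+1·6 = 18 | 3·6 = 18
E: 6·3+6·0+1·0 = 18 | 3·6 = 18
B: 6·3+6·1+1·0 = 24 | 3·8 = 24
M: 6·2+6·2+1·0 = 24 | 3·8 = 24
gcd(6,6,1,3) = 1

Coefficients: [6, 6, 1, 3]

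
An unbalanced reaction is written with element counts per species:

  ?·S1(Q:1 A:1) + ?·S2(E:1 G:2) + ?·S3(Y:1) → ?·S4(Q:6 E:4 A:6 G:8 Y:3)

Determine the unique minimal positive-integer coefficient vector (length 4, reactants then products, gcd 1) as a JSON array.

Q: 6·1+4·0+3·0 = 6 | 1·6 = 6
E: 6·0+4·1+3·0 = 4 | 1·4 = 4
A: 6·1+4·0+3·0 = 6 | 1·6 = 6
G: 6·0+4·2+3·0 = 8 | 1·8 = 8
Y: 6·0+4·0+3·1 = 3 | 1·3 = 3
gcd(6,4,3,1) = 1

Coefficients: [6, 4, 3, 1]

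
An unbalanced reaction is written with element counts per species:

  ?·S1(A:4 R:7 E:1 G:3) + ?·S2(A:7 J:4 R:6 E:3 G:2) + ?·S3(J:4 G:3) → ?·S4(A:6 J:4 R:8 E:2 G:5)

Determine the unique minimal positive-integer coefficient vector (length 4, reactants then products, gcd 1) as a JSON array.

Coefficients: [4, 2, 3, 5]

A: 4·4+2·7+3·0 = 30 | 5·6 = 30
J: 4·0+2·4+3·4 = 20 | 5·4 = 20
R: 4·7+2·6+3·0 = 40 | 5·8 = 40
E: 4·1+2·3+3·0 = 10 | 5·2 = 10
G: 4·3+2·2+3·3 = 25 | 5·5 = 25
gcd(4,2,3,5) = 1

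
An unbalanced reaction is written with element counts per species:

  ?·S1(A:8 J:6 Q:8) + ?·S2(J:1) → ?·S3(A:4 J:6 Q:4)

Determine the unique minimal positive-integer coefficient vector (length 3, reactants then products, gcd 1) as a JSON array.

Coefficients: [1, 6, 2]

A: 1·8+6·0 = 8 | 2·4 = 8
J: 1·6+6·1 = 12 | 2·6 = 12
Q: 1·8+6·0 = 8 | 2·4 = 8
gcd(1,6,2) = 1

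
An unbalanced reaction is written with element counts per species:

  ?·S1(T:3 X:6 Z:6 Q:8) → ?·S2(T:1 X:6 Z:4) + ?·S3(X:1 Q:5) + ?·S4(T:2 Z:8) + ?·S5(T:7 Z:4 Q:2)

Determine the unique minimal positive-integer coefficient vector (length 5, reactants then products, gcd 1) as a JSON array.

T: 4·3 = 12 | 3·1+6·0+1·2+1·7 = 12
X: 4·6 = 24 | 3·6+6·1+1·0+1·0 = 24
Z: 4·6 = 24 | 3·4+6·0+1·8+1·4 = 24
Q: 4·8 = 32 | 3·0+6·5+1·0+1·2 = 32
gcd(4,3,6,1,1) = 1

Coefficients: [4, 3, 6, 1, 1]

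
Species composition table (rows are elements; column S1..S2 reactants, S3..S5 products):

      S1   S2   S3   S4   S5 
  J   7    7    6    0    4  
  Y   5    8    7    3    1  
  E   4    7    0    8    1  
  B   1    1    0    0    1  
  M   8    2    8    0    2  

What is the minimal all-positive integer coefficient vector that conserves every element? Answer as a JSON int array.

Coefficients: [4, 2, 3, 3, 6]

J: 4·7+2·7 = 42 | 3·6+3·0+6·4 = 42
Y: 4·5+2·8 = 36 | 3·7+3·3+6·1 = 36
E: 4·4+2·7 = 30 | 3·0+3·8+6·1 = 30
B: 4·1+2·1 = 6 | 3·0+3·0+6·1 = 6
M: 4·8+2·2 = 36 | 3·8+3·0+6·2 = 36
gcd(4,2,3,3,6) = 1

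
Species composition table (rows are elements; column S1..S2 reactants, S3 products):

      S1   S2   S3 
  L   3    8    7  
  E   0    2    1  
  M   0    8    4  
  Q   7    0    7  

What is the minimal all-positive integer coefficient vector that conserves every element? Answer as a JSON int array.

L: 2·3+1·8 = 14 | 2·7 = 14
E: 2·0+1·2 = 2 | 2·1 = 2
M: 2·0+1·8 = 8 | 2·4 = 8
Q: 2·7+1·0 = 14 | 2·7 = 14
gcd(2,1,2) = 1

Coefficients: [2, 1, 2]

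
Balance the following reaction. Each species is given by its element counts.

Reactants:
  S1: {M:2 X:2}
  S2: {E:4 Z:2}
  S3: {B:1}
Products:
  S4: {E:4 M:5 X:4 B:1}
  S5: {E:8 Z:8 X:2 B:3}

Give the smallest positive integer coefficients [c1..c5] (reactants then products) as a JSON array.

Coefficients: [5, 4, 5, 2, 1]

E: 5·0+4·4+5·0 = 16 | 2·4+1·8 = 16
M: 5·2+4·0+5·0 = 10 | 2·5+1·0 = 10
Z: 5·0+4·2+5·0 = 8 | 2·0+1·8 = 8
X: 5·2+4·0+5·0 = 10 | 2·4+1·2 = 10
B: 5·0+4·0+5·1 = 5 | 2·1+1·3 = 5
gcd(5,4,5,2,1) = 1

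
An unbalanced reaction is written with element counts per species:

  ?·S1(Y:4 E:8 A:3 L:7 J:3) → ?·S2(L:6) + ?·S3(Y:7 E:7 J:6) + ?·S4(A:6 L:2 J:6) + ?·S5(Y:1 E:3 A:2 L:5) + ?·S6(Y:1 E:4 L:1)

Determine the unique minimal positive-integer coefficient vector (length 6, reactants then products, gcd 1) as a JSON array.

Y: 6·4 = 24 | 1·0+2·7+1·0+6·1+4·1 = 24
E: 6·8 = 48 | 1·0+2·7+1·0+6·3+4·4 = 48
A: 6·3 = 18 | 1·0+2·0+1·6+6·2+4·0 = 18
L: 6·7 = 42 | 1·6+2·0+1·2+6·5+4·1 = 42
J: 6·3 = 18 | 1·0+2·6+1·6+6·0+4·0 = 18
gcd(6,1,2,1,6,4) = 1

Coefficients: [6, 1, 2, 1, 6, 4]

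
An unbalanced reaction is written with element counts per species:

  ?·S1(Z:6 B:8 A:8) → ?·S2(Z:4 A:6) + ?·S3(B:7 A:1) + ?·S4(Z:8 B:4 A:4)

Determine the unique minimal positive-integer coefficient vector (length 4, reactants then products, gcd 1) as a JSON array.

Coefficients: [4, 4, 4, 1]

Z: 4·6 = 24 | 4·4+4·0+1·8 = 24
B: 4·8 = 32 | 4·0+4·7+1·4 = 32
A: 4·8 = 32 | 4·6+4·1+1·4 = 32
gcd(4,4,4,1) = 1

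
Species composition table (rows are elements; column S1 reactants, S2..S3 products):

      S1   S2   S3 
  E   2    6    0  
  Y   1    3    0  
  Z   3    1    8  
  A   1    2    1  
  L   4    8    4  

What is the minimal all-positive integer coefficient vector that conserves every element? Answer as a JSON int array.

Coefficients: [3, 1, 1]

E: 3·2 = 6 | 1·6+1·0 = 6
Y: 3·1 = 3 | 1·3+1·0 = 3
Z: 3·3 = 9 | 1·1+1·8 = 9
A: 3·1 = 3 | 1·2+1·1 = 3
L: 3·4 = 12 | 1·8+1·4 = 12
gcd(3,1,1) = 1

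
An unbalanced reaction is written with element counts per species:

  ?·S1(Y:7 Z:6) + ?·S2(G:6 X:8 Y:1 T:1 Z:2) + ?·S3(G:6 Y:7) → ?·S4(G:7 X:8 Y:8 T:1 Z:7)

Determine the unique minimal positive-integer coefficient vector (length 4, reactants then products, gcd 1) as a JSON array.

Coefficients: [5, 6, 1, 6]

G: 5·0+6·6+1·6 = 42 | 6·7 = 42
X: 5·0+6·8+1·0 = 48 | 6·8 = 48
Y: 5·7+6·1+1·7 = 48 | 6·8 = 48
T: 5·0+6·1+1·0 = 6 | 6·1 = 6
Z: 5·6+6·2+1·0 = 42 | 6·7 = 42
gcd(5,6,1,6) = 1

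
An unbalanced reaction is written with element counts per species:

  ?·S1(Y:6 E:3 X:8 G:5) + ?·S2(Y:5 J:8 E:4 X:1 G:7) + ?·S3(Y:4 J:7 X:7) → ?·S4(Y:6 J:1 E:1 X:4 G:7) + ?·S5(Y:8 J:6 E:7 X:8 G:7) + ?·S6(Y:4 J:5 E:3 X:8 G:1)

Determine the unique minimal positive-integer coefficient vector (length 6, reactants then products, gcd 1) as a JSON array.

Y: 5·6+2·5+2·4 = 48 | 4·6+1·8+4·4 = 48
J: 5·0+2·8+2·7 = 30 | 4·1+1·6+4·5 = 30
E: 5·3+2·4+2·0 = 23 | 4·1+1·7+4·3 = 23
X: 5·8+2·1+2·7 = 56 | 4·4+1·8+4·8 = 56
G: 5·5+2·7+2·0 = 39 | 4·7+1·7+4·1 = 39
gcd(5,2,2,4,1,4) = 1

Coefficients: [5, 2, 2, 4, 1, 4]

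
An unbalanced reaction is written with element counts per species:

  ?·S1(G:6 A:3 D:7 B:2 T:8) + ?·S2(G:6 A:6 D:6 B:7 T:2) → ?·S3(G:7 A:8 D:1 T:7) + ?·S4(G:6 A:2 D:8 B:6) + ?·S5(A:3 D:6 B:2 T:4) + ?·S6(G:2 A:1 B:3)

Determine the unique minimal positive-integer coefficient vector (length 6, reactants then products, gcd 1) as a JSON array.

Coefficients: [2, 5, 2, 3, 3, 5]

G: 2·6+5·6 = 42 | 2·7+3·6+3·0+5·2 = 42
A: 2·3+5·6 = 36 | 2·8+3·2+3·3+5·1 = 36
D: 2·7+5·6 = 44 | 2·1+3·8+3·6+5·0 = 44
B: 2·2+5·7 = 39 | 2·0+3·6+3·2+5·3 = 39
T: 2·8+5·2 = 26 | 2·7+3·0+3·4+5·0 = 26
gcd(2,5,2,3,3,5) = 1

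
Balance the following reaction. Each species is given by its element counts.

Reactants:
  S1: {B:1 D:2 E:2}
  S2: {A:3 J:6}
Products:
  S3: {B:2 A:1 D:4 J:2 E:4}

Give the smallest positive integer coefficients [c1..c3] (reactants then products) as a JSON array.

Coefficients: [6, 1, 3]

B: 6·1+1·0 = 6 | 3·2 = 6
A: 6·0+1·3 = 3 | 3·1 = 3
D: 6·2+1·0 = 12 | 3·4 = 12
J: 6·0+1·6 = 6 | 3·2 = 6
E: 6·2+1·0 = 12 | 3·4 = 12
gcd(6,1,3) = 1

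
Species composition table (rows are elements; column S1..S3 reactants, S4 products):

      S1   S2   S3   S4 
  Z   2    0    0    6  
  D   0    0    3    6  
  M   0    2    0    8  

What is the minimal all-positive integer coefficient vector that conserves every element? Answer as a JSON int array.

Coefficients: [3, 4, 2, 1]

Z: 3·2+4·0+2·0 = 6 | 1·6 = 6
D: 3·0+4·0+2·3 = 6 | 1·6 = 6
M: 3·0+4·2+2·0 = 8 | 1·8 = 8
gcd(3,4,2,1) = 1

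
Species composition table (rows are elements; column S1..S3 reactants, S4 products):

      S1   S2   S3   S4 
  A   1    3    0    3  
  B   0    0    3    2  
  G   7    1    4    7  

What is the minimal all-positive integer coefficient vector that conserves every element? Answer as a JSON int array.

A: 3·1+5·3+4·0 = 18 | 6·3 = 18
B: 3·0+5·0+4·3 = 12 | 6·2 = 12
G: 3·7+5·1+4·4 = 42 | 6·7 = 42
gcd(3,5,4,6) = 1

Coefficients: [3, 5, 4, 6]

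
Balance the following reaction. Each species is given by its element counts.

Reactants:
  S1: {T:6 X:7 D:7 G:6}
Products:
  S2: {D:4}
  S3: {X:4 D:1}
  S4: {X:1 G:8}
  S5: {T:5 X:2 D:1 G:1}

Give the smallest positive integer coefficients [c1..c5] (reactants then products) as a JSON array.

Coefficients: [5, 6, 5, 3, 6]

T: 5·6 = 30 | 6·0+5·0+3·0+6·5 = 30
X: 5·7 = 35 | 6·0+5·4+3·1+6·2 = 35
D: 5·7 = 35 | 6·4+5·1+3·0+6·1 = 35
G: 5·6 = 30 | 6·0+5·0+3·8+6·1 = 30
gcd(5,6,5,3,6) = 1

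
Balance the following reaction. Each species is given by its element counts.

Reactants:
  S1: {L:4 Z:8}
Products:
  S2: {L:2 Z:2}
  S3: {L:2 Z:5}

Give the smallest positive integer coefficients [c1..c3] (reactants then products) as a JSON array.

L: 3·4 = 12 | 2·2+4·2 = 12
Z: 3·8 = 24 | 2·2+4·5 = 24
gcd(3,2,4) = 1

Coefficients: [3, 2, 4]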